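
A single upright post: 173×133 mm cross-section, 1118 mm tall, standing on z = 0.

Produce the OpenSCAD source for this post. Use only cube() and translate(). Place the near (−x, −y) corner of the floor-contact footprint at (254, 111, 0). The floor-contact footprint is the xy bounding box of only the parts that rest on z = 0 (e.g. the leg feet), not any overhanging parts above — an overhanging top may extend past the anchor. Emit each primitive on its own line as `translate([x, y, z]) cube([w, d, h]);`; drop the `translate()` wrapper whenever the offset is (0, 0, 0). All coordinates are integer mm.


translate([254, 111, 0]) cube([173, 133, 1118]);


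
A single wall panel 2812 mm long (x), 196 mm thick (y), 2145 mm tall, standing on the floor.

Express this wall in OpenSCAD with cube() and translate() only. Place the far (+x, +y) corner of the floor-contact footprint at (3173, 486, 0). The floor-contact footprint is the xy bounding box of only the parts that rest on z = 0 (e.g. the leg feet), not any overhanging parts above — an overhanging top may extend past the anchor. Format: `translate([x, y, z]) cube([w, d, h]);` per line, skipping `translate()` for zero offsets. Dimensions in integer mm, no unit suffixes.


translate([361, 290, 0]) cube([2812, 196, 2145]);


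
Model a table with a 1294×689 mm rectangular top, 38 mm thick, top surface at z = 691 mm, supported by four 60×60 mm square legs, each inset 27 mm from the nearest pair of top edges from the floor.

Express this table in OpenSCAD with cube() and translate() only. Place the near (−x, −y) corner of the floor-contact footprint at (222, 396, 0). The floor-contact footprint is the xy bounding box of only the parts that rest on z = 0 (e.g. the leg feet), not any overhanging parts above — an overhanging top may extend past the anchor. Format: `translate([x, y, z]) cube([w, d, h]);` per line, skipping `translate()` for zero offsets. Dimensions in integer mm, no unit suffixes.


translate([195, 369, 653]) cube([1294, 689, 38]);
translate([222, 396, 0]) cube([60, 60, 653]);
translate([1402, 396, 0]) cube([60, 60, 653]);
translate([222, 971, 0]) cube([60, 60, 653]);
translate([1402, 971, 0]) cube([60, 60, 653]);


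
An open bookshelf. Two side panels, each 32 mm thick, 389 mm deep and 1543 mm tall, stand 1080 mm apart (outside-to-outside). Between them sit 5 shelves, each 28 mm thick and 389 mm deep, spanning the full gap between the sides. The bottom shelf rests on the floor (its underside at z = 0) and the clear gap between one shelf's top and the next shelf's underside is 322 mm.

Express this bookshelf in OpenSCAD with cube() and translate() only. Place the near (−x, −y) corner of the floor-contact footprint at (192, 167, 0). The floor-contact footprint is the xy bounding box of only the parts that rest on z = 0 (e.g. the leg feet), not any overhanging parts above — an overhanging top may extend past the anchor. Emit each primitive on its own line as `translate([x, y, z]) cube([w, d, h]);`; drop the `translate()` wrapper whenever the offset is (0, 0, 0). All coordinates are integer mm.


translate([192, 167, 0]) cube([32, 389, 1543]);
translate([1240, 167, 0]) cube([32, 389, 1543]);
translate([224, 167, 0]) cube([1016, 389, 28]);
translate([224, 167, 350]) cube([1016, 389, 28]);
translate([224, 167, 700]) cube([1016, 389, 28]);
translate([224, 167, 1050]) cube([1016, 389, 28]);
translate([224, 167, 1400]) cube([1016, 389, 28]);


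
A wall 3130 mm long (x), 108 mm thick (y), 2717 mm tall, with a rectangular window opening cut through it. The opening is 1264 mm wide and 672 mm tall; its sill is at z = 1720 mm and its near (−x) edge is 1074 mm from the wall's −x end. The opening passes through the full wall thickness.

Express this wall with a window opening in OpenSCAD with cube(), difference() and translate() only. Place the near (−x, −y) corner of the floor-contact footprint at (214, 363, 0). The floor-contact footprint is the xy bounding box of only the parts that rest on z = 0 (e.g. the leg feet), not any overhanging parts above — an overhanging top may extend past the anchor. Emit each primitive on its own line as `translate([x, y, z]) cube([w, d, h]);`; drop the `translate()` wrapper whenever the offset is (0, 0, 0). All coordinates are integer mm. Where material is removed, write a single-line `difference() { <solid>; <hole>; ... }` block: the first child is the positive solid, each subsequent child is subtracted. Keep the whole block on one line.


difference() { translate([214, 363, 0]) cube([3130, 108, 2717]); translate([1288, 363, 1720]) cube([1264, 108, 672]); }


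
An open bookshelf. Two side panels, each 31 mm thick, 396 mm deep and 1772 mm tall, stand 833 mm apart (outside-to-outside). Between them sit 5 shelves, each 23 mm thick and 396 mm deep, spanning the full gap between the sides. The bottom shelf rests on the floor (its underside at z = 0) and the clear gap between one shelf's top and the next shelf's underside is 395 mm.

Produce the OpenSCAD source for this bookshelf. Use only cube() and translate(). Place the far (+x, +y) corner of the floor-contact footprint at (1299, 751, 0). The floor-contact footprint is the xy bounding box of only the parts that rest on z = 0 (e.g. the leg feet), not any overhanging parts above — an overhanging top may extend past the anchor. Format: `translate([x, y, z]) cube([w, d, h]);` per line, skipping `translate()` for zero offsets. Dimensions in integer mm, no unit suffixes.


translate([466, 355, 0]) cube([31, 396, 1772]);
translate([1268, 355, 0]) cube([31, 396, 1772]);
translate([497, 355, 0]) cube([771, 396, 23]);
translate([497, 355, 418]) cube([771, 396, 23]);
translate([497, 355, 836]) cube([771, 396, 23]);
translate([497, 355, 1254]) cube([771, 396, 23]);
translate([497, 355, 1672]) cube([771, 396, 23]);


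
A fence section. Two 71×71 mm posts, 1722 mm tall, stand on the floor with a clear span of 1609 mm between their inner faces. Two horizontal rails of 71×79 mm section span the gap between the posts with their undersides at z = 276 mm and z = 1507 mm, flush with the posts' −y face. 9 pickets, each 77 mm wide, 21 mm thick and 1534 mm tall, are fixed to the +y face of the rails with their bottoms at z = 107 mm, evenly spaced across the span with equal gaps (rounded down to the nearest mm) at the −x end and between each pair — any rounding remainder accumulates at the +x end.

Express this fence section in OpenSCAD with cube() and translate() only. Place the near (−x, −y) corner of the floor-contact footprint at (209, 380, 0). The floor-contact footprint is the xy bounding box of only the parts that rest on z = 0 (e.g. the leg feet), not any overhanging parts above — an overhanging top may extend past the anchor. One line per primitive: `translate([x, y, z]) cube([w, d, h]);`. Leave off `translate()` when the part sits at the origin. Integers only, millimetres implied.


translate([209, 380, 0]) cube([71, 71, 1722]);
translate([1889, 380, 0]) cube([71, 71, 1722]);
translate([280, 380, 276]) cube([1609, 71, 79]);
translate([280, 380, 1507]) cube([1609, 71, 79]);
translate([371, 451, 107]) cube([77, 21, 1534]);
translate([539, 451, 107]) cube([77, 21, 1534]);
translate([707, 451, 107]) cube([77, 21, 1534]);
translate([875, 451, 107]) cube([77, 21, 1534]);
translate([1043, 451, 107]) cube([77, 21, 1534]);
translate([1211, 451, 107]) cube([77, 21, 1534]);
translate([1379, 451, 107]) cube([77, 21, 1534]);
translate([1547, 451, 107]) cube([77, 21, 1534]);
translate([1715, 451, 107]) cube([77, 21, 1534]);


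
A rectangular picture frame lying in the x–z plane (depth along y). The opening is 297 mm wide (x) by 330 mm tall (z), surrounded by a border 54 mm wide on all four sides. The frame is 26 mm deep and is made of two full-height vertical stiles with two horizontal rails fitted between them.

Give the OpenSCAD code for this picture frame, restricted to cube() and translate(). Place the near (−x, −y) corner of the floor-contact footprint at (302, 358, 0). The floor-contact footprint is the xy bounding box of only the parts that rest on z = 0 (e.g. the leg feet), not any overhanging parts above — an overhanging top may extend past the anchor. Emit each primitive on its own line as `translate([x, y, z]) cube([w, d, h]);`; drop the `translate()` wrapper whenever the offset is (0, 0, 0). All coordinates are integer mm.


translate([302, 358, 0]) cube([54, 26, 438]);
translate([653, 358, 0]) cube([54, 26, 438]);
translate([356, 358, 0]) cube([297, 26, 54]);
translate([356, 358, 384]) cube([297, 26, 54]);


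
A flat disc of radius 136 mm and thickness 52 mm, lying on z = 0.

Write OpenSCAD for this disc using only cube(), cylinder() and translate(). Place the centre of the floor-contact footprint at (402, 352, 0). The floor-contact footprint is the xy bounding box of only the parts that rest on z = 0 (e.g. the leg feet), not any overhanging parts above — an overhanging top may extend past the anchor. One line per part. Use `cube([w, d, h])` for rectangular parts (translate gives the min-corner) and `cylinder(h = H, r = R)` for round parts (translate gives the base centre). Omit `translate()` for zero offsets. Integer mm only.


translate([402, 352, 0]) cylinder(h = 52, r = 136);


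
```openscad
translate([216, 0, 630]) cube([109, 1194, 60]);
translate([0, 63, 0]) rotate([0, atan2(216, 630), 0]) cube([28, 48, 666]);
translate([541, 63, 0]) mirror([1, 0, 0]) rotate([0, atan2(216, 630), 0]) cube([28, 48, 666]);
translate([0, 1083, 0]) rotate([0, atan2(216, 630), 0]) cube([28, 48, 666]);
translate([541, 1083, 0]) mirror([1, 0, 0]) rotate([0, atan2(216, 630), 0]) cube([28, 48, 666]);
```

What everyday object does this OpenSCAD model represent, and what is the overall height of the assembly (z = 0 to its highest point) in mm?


A sawhorse. The overall height is 690 mm.

A beam across two mirrored pairs of raked legs — a sawhorse. The beam's underside is at z = 630 (matching the legs' vertical rise in atan2(216, 630)) and the beam is 60 mm tall, so its top is at 630 + 60 = 690 mm. The raked legs top out at the beam's underside, so that is the highest point.


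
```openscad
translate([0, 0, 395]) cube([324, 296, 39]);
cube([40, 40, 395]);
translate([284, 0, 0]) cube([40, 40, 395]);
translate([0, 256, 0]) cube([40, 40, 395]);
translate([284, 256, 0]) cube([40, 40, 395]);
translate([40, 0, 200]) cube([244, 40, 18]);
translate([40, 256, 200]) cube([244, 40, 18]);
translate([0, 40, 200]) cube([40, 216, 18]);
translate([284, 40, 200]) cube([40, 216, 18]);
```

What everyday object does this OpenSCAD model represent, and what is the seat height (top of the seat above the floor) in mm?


A stool. The seat height is 434 mm.

A 324×296×39 slab at z = 395 on four corner posts — a stool. The seat top is 395 + 39 = 434 mm.


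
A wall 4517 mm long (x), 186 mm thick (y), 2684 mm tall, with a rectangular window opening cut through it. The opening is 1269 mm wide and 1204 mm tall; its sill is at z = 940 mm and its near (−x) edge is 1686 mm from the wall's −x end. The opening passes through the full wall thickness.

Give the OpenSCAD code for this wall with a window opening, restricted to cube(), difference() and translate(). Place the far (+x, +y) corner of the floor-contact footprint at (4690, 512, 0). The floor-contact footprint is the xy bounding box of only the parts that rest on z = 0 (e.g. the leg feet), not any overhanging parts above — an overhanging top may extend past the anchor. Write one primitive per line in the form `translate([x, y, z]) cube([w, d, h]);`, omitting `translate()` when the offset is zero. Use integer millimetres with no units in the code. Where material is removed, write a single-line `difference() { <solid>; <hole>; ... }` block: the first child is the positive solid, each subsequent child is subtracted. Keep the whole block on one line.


difference() { translate([173, 326, 0]) cube([4517, 186, 2684]); translate([1859, 326, 940]) cube([1269, 186, 1204]); }


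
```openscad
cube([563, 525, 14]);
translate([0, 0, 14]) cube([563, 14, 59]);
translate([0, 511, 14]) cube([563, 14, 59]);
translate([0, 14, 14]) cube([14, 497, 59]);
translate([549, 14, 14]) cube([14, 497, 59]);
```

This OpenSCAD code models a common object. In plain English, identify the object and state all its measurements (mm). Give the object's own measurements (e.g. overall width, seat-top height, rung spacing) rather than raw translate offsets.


An open-topped rectangular box: outside dimensions 563×525×73 mm, with a uniform wall and base thickness of 14 mm. The base is a full 563×525 slab on the floor; four walls sit on top of the base. The front and back walls (the −y and +y sides) span the full width; the two side walls fit between them.


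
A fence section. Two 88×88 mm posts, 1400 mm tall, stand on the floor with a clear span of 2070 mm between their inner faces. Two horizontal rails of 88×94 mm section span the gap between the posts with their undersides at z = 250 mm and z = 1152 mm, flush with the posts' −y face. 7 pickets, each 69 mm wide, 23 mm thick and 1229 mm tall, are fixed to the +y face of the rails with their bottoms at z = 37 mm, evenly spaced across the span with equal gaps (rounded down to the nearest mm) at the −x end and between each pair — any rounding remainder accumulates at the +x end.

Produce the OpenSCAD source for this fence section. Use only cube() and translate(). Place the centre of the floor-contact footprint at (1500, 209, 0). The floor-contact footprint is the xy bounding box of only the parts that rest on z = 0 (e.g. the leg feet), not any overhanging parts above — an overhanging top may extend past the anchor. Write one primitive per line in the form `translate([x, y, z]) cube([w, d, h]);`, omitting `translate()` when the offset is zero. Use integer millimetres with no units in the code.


translate([377, 165, 0]) cube([88, 88, 1400]);
translate([2535, 165, 0]) cube([88, 88, 1400]);
translate([465, 165, 250]) cube([2070, 88, 94]);
translate([465, 165, 1152]) cube([2070, 88, 94]);
translate([663, 253, 37]) cube([69, 23, 1229]);
translate([930, 253, 37]) cube([69, 23, 1229]);
translate([1197, 253, 37]) cube([69, 23, 1229]);
translate([1464, 253, 37]) cube([69, 23, 1229]);
translate([1731, 253, 37]) cube([69, 23, 1229]);
translate([1998, 253, 37]) cube([69, 23, 1229]);
translate([2265, 253, 37]) cube([69, 23, 1229]);


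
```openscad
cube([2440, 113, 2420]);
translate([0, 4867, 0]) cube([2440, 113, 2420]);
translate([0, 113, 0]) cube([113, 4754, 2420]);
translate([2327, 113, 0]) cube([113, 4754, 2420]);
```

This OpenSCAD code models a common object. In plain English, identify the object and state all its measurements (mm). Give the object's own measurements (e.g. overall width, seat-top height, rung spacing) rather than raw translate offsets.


The wall frame of a small rectangular building: four walls, each 2420 mm tall and 113 mm thick, enclosing a footprint 2440 mm (x) by 4980 mm (y) outside-to-outside, with no floor or roof. The front and back walls (the −y and +y sides) span the full width; the two side walls fit between them.


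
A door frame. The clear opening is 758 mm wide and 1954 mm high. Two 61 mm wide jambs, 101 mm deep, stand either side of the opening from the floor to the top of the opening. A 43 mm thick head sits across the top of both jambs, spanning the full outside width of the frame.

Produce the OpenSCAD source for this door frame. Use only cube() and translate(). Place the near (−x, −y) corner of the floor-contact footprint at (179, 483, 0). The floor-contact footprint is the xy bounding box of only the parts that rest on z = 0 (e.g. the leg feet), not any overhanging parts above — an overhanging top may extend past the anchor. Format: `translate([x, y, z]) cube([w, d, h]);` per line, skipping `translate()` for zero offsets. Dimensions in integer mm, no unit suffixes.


translate([179, 483, 0]) cube([61, 101, 1954]);
translate([998, 483, 0]) cube([61, 101, 1954]);
translate([179, 483, 1954]) cube([880, 101, 43]);


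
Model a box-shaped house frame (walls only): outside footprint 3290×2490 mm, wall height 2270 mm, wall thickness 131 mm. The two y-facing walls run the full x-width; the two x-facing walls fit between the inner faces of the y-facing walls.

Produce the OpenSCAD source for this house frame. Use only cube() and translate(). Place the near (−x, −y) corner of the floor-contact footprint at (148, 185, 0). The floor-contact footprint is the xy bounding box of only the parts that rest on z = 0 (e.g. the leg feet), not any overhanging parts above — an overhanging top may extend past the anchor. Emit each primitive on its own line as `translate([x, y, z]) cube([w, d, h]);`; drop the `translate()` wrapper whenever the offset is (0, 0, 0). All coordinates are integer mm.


translate([148, 185, 0]) cube([3290, 131, 2270]);
translate([148, 2544, 0]) cube([3290, 131, 2270]);
translate([148, 316, 0]) cube([131, 2228, 2270]);
translate([3307, 316, 0]) cube([131, 2228, 2270]);


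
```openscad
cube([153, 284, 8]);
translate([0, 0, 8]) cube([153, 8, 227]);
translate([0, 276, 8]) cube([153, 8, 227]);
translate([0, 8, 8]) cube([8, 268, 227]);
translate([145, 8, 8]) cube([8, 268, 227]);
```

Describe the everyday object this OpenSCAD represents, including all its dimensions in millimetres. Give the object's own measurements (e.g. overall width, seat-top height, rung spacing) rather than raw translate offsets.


An open-topped rectangular box: outside dimensions 153×284×235 mm, with a uniform wall and base thickness of 8 mm. The base is a full 153×284 slab on the floor; four walls sit on top of the base. The front and back walls (the −y and +y sides) span the full width; the two side walls fit between them.


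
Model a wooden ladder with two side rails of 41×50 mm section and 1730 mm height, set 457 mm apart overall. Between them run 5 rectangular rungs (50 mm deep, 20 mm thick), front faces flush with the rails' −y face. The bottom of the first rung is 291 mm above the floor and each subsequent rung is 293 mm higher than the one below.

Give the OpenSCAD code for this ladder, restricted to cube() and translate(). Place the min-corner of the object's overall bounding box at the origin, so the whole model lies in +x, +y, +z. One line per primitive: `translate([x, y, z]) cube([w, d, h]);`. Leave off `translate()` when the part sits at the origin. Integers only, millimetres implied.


// rung span = 457 - 2*41 = 375
// rung[k] z = 291 + k*293
cube([41, 50, 1730]);
translate([416, 0, 0]) cube([41, 50, 1730]);
translate([41, 0, 291]) cube([375, 50, 20]);
translate([41, 0, 584]) cube([375, 50, 20]);
translate([41, 0, 877]) cube([375, 50, 20]);
translate([41, 0, 1170]) cube([375, 50, 20]);
translate([41, 0, 1463]) cube([375, 50, 20]);


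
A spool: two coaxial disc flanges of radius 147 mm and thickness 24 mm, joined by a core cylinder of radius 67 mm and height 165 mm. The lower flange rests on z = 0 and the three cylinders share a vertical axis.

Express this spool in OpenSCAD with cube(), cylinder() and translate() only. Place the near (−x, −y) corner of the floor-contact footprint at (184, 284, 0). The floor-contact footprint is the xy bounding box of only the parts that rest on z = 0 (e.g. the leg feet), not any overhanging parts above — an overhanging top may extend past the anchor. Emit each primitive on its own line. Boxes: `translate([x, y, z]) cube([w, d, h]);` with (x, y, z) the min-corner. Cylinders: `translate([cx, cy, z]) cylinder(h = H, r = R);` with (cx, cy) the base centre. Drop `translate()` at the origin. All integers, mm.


translate([331, 431, 0]) cylinder(h = 24, r = 147);
translate([331, 431, 24]) cylinder(h = 165, r = 67);
translate([331, 431, 189]) cylinder(h = 24, r = 147);


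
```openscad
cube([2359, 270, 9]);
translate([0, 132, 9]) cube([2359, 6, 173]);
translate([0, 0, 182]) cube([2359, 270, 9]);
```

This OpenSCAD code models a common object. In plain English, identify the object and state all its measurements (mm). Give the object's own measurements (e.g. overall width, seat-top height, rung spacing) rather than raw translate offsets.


An I-beam lying along x, 2359 mm long. Overall section height 191 mm. Two flanges 270 mm wide (y) and 9 mm thick, one on the floor and one at the top; a web 6 mm thick runs between them, centred on the flange width.


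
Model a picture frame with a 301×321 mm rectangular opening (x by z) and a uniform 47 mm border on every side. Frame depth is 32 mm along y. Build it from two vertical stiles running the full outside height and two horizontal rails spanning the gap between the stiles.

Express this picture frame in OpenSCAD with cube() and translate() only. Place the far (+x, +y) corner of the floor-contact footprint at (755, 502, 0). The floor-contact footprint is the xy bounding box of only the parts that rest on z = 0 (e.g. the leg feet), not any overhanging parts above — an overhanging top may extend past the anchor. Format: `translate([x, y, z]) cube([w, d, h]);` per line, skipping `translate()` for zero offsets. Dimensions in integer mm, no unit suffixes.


translate([360, 470, 0]) cube([47, 32, 415]);
translate([708, 470, 0]) cube([47, 32, 415]);
translate([407, 470, 0]) cube([301, 32, 47]);
translate([407, 470, 368]) cube([301, 32, 47]);


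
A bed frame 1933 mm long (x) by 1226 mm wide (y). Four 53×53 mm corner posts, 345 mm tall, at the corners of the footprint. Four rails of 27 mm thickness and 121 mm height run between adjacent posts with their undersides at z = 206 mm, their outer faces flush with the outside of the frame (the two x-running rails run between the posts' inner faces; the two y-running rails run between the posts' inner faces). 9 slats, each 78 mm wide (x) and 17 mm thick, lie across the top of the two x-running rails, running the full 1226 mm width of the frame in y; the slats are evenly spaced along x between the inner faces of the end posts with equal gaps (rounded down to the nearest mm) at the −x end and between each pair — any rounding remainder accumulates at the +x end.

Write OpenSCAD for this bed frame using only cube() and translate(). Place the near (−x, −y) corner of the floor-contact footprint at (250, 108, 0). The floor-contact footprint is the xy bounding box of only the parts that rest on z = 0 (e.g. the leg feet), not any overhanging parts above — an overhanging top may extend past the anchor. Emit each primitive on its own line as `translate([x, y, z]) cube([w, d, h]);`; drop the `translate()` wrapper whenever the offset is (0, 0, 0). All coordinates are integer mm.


// slat z = rail_z + rail_h = 206 + 121 = 327
// slat gap = ⌊(1827 − 9·78) / 10⌋ = 112
translate([250, 108, 0]) cube([53, 53, 345]);
translate([250, 1281, 0]) cube([53, 53, 345]);
translate([2130, 108, 0]) cube([53, 53, 345]);
translate([2130, 1281, 0]) cube([53, 53, 345]);
translate([303, 108, 206]) cube([1827, 27, 121]);
translate([303, 1307, 206]) cube([1827, 27, 121]);
translate([250, 161, 206]) cube([27, 1120, 121]);
translate([2156, 161, 206]) cube([27, 1120, 121]);
translate([415, 108, 327]) cube([78, 1226, 17]);
translate([605, 108, 327]) cube([78, 1226, 17]);
translate([795, 108, 327]) cube([78, 1226, 17]);
translate([985, 108, 327]) cube([78, 1226, 17]);
translate([1175, 108, 327]) cube([78, 1226, 17]);
translate([1365, 108, 327]) cube([78, 1226, 17]);
translate([1555, 108, 327]) cube([78, 1226, 17]);
translate([1745, 108, 327]) cube([78, 1226, 17]);
translate([1935, 108, 327]) cube([78, 1226, 17]);


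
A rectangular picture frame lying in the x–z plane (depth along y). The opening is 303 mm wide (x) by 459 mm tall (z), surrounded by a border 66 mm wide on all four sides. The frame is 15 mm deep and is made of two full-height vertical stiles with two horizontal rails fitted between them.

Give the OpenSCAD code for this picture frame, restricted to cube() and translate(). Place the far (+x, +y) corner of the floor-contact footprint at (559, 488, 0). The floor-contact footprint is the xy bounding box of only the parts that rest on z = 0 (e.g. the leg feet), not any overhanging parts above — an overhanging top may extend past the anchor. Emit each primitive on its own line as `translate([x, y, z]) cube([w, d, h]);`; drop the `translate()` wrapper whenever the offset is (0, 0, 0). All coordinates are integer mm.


translate([124, 473, 0]) cube([66, 15, 591]);
translate([493, 473, 0]) cube([66, 15, 591]);
translate([190, 473, 0]) cube([303, 15, 66]);
translate([190, 473, 525]) cube([303, 15, 66]);


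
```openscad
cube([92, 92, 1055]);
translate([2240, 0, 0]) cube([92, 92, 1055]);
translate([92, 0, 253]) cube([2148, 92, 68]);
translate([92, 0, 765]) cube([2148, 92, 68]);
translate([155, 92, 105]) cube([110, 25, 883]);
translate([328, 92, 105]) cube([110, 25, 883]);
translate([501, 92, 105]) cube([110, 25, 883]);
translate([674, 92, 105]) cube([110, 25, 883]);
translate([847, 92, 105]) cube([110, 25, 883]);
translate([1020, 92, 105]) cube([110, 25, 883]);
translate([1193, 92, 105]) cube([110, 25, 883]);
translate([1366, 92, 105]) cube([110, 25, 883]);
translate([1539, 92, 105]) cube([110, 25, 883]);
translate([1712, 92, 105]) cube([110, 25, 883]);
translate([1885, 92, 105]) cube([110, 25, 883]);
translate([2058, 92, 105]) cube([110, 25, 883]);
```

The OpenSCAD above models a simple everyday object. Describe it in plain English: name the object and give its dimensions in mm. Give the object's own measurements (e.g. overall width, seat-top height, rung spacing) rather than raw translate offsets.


A fence section. Two 92×92 mm posts, 1055 mm tall, stand on the floor with a clear span of 2148 mm between their inner faces. Two horizontal rails of 92×68 mm section span the gap between the posts with their undersides at z = 253 mm and z = 765 mm, flush with the posts' −y face. 12 pickets, each 110 mm wide, 25 mm thick and 883 mm tall, are fixed to the +y face of the rails with their bottoms at z = 105 mm, spaced across the span with a 63 mm gap after the −x post and between neighbouring pickets, with 72 mm left before the +x post.


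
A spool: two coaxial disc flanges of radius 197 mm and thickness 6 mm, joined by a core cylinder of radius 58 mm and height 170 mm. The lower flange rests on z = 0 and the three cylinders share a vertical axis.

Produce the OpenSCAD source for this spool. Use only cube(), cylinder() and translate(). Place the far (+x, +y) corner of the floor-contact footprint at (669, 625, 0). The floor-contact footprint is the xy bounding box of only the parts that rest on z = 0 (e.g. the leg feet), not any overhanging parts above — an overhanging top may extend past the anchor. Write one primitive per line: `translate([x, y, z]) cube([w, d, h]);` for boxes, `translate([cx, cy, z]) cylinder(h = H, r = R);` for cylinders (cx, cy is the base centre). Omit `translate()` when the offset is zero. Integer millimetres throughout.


translate([472, 428, 0]) cylinder(h = 6, r = 197);
translate([472, 428, 6]) cylinder(h = 170, r = 58);
translate([472, 428, 176]) cylinder(h = 6, r = 197);


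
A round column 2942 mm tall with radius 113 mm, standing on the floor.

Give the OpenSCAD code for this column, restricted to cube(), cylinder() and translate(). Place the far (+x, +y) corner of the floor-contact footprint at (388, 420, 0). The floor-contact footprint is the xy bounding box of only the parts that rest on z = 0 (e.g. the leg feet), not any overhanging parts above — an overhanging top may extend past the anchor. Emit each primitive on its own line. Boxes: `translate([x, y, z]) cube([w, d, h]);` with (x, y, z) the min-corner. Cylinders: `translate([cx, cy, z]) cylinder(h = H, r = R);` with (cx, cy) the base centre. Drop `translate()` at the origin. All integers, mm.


translate([275, 307, 0]) cylinder(h = 2942, r = 113);


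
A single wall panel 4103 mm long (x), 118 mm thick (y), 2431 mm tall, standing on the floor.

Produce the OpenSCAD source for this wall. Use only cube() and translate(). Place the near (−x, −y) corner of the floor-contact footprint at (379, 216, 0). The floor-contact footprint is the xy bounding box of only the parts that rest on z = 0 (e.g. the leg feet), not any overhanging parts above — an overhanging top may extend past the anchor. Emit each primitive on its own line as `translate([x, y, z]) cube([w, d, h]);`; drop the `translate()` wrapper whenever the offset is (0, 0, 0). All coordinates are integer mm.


translate([379, 216, 0]) cube([4103, 118, 2431]);


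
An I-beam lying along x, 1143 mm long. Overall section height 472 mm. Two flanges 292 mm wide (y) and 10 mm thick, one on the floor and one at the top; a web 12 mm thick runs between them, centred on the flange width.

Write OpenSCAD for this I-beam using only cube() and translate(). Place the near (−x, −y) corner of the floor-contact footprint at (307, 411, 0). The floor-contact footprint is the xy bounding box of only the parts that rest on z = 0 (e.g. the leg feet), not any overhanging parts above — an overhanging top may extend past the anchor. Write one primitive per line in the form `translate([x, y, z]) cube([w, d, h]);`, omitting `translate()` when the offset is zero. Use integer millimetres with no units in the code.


translate([307, 411, 0]) cube([1143, 292, 10]);
translate([307, 551, 10]) cube([1143, 12, 452]);
translate([307, 411, 462]) cube([1143, 292, 10]);


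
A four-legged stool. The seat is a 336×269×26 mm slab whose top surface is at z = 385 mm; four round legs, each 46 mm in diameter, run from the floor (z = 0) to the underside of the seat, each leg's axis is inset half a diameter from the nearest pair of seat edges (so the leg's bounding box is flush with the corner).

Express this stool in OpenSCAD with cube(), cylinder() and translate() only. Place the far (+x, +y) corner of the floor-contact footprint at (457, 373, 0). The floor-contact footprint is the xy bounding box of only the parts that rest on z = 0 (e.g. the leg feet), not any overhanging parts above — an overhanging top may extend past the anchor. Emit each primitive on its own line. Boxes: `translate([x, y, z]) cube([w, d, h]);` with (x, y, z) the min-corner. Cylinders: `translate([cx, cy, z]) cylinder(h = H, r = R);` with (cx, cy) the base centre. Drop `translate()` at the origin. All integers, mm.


translate([121, 104, 359]) cube([336, 269, 26]);
translate([144, 127, 0]) cylinder(h = 359, r = 23);
translate([434, 127, 0]) cylinder(h = 359, r = 23);
translate([144, 350, 0]) cylinder(h = 359, r = 23);
translate([434, 350, 0]) cylinder(h = 359, r = 23);


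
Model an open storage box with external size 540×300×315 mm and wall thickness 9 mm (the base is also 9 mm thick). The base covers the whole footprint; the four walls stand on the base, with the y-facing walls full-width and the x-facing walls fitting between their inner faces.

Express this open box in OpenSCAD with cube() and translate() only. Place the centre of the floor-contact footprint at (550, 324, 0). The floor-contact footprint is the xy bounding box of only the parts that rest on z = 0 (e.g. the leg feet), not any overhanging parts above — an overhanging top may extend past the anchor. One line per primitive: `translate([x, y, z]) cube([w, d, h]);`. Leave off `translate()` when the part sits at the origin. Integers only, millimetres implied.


translate([280, 174, 0]) cube([540, 300, 9]);
translate([280, 174, 9]) cube([540, 9, 306]);
translate([280, 465, 9]) cube([540, 9, 306]);
translate([280, 183, 9]) cube([9, 282, 306]);
translate([811, 183, 9]) cube([9, 282, 306]);


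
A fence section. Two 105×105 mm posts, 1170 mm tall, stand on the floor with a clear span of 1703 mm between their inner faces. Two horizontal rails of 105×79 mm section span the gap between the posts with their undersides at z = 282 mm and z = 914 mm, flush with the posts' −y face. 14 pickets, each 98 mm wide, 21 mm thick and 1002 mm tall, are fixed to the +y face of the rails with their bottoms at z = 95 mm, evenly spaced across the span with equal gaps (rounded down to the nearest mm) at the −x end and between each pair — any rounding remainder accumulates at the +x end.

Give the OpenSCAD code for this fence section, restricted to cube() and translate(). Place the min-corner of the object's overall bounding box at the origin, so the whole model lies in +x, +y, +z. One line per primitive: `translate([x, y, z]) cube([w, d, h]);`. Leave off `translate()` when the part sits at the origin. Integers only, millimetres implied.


cube([105, 105, 1170]);
translate([1808, 0, 0]) cube([105, 105, 1170]);
translate([105, 0, 282]) cube([1703, 105, 79]);
translate([105, 0, 914]) cube([1703, 105, 79]);
translate([127, 105, 95]) cube([98, 21, 1002]);
translate([247, 105, 95]) cube([98, 21, 1002]);
translate([367, 105, 95]) cube([98, 21, 1002]);
translate([487, 105, 95]) cube([98, 21, 1002]);
translate([607, 105, 95]) cube([98, 21, 1002]);
translate([727, 105, 95]) cube([98, 21, 1002]);
translate([847, 105, 95]) cube([98, 21, 1002]);
translate([967, 105, 95]) cube([98, 21, 1002]);
translate([1087, 105, 95]) cube([98, 21, 1002]);
translate([1207, 105, 95]) cube([98, 21, 1002]);
translate([1327, 105, 95]) cube([98, 21, 1002]);
translate([1447, 105, 95]) cube([98, 21, 1002]);
translate([1567, 105, 95]) cube([98, 21, 1002]);
translate([1687, 105, 95]) cube([98, 21, 1002]);


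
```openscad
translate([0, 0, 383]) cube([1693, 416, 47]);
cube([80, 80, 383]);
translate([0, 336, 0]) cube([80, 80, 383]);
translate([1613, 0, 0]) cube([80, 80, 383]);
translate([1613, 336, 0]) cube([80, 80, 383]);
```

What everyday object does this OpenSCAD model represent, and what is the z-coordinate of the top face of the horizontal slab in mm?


A bench. The seat-top height is 430 mm.

A long slab on four corner posts — a bench. The slab sits at z = 383 with thickness 47, so the top is 383 + 47 = 430 mm.


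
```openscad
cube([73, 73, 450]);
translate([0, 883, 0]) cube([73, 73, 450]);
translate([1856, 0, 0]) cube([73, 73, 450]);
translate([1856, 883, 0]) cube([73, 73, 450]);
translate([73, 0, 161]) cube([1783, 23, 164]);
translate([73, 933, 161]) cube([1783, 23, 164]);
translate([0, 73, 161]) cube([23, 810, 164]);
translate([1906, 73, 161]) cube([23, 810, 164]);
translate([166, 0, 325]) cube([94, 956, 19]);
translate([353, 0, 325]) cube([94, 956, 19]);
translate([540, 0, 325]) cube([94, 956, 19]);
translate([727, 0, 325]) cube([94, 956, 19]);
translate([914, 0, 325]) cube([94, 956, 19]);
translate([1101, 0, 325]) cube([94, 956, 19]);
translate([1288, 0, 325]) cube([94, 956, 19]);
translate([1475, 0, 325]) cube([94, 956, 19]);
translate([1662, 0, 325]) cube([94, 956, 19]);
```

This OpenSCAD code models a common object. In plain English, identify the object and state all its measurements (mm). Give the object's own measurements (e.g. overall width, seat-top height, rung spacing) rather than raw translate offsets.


A bed frame 1929 mm long (x) by 956 mm wide (y). Four 73×73 mm corner posts, 450 mm tall, at the corners of the footprint. Four rails of 23 mm thickness and 164 mm height run between adjacent posts with their undersides at z = 161 mm, their outer faces flush with the outside of the frame (the two x-running rails run between the posts' inner faces; the two y-running rails run between the posts' inner faces). 9 slats, each 94 mm wide (x) and 19 mm thick, lie across the top of the two x-running rails, running the full 956 mm width of the frame in y; along x they sit between the end posts with a 93 mm gap after the −x posts and between neighbouring slats, leaving 100 mm before the +x posts.


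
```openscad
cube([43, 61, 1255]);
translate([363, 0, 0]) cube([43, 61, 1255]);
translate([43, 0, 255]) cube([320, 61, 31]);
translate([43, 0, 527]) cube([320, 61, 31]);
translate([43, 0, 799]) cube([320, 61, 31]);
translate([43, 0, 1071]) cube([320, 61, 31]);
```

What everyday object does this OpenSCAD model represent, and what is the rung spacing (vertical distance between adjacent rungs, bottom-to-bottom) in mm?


A ladder. The rung spacing is 272 mm.

Two tall 43×61 posts with 4 short bars between them — a ladder. Adjacent rungs sit at z = 255 and z = 527, so the spacing is 527 − 255 = 272 mm.


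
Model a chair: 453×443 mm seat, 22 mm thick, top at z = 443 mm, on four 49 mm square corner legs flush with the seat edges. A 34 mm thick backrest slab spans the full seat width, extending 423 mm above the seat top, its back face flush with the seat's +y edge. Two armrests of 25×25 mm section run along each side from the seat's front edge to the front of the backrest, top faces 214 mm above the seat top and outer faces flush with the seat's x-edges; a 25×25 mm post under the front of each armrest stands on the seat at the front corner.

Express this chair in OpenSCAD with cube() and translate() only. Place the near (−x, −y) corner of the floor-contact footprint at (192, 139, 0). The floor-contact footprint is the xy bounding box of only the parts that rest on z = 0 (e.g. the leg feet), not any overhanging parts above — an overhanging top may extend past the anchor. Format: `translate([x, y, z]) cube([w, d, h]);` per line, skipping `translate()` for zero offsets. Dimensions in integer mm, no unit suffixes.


translate([192, 139, 421]) cube([453, 443, 22]);
translate([192, 139, 0]) cube([49, 49, 421]);
translate([596, 139, 0]) cube([49, 49, 421]);
translate([192, 533, 0]) cube([49, 49, 421]);
translate([596, 533, 0]) cube([49, 49, 421]);
translate([192, 548, 443]) cube([453, 34, 423]);
translate([192, 139, 632]) cube([25, 409, 25]);
translate([620, 139, 632]) cube([25, 409, 25]);
translate([192, 139, 443]) cube([25, 25, 189]);
translate([620, 139, 443]) cube([25, 25, 189]);


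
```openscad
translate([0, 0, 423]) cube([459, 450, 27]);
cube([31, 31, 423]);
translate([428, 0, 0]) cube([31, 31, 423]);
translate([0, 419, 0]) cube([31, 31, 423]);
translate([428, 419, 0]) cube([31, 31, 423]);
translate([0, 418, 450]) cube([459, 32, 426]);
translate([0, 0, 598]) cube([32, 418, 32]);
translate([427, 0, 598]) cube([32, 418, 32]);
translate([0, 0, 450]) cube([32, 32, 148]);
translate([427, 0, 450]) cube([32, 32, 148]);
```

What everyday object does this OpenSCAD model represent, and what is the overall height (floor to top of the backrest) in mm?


A chair. The overall height is 876 mm.

A slab on four corner posts with a tall panel at the back — a chair. The seat slab sits at z = 423 with thickness 27, and the 426 mm backrest starts at the seat top, so the overall height is 423 + 27 + 426 = 876 mm.


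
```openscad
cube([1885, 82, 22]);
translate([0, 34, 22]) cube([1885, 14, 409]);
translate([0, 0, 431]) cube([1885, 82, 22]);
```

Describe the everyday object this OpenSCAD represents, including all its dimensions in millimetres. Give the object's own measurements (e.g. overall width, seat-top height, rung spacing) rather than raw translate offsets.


An I-beam lying along x, 1885 mm long. Overall section height 453 mm. Two flanges 82 mm wide (y) and 22 mm thick, one on the floor and one at the top; a web 14 mm thick runs between them, centred on the flange width.


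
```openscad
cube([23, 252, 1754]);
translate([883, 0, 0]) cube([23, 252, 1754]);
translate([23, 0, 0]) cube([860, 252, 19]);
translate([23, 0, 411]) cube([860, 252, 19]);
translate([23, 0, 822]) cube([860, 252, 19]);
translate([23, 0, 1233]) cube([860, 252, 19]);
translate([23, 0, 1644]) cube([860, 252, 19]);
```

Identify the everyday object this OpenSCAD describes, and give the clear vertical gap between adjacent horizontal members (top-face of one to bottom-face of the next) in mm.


A bookshelf. The clear shelf gap is 392 mm.

Two tall side panels with 5 horizontal boards between them — a bookshelf. The first two shelf undersides are at z = 0 and z = 411; with shelf thickness 19, the clear gap is 411 − 0 − 19 = 392 mm.


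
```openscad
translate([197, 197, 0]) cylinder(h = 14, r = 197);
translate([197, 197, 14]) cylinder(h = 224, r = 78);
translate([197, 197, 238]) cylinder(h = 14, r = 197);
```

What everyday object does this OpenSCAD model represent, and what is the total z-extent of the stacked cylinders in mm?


A spool. The overall height is 252 mm.

Three coaxial cylinders, large–small–large — a spool. Two 14 mm flanges and a 224 mm core give 14 + 224 + 14 = 252 mm.
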